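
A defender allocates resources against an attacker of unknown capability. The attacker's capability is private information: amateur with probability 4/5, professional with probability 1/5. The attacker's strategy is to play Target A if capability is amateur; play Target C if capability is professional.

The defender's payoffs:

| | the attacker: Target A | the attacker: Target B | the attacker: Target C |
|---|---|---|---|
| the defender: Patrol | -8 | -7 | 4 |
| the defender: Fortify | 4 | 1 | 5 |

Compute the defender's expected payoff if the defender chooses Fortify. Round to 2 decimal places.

E[Fortify] = 4/5·4 + 1/5·5 = 16/5 + 1 = 21/5

4.20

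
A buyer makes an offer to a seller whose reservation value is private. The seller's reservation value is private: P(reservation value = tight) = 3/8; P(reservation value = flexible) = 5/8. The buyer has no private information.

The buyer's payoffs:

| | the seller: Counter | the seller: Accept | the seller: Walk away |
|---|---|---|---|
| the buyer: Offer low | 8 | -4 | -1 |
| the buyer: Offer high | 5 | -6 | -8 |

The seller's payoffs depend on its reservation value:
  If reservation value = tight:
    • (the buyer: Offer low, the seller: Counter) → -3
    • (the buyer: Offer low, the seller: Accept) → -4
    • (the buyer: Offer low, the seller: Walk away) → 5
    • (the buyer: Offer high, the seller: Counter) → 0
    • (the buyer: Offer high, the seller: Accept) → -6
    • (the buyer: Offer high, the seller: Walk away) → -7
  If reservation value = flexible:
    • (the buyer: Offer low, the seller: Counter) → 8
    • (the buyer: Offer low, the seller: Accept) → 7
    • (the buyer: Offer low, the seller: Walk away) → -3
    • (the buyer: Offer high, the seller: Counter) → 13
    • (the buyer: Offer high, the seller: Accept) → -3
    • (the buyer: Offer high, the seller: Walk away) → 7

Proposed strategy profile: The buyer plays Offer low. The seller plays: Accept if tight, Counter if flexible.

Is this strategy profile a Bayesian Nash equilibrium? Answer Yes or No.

No

The buyer plays Offer low: E[Offer low] = 3/8·(-4) + 5/8·(8) = 7/2; E[Offer high] = 7/8. Best-responding. ✓
The seller (reservation value tight), facing Offer low: Counter gives -3, Accept gives -4, Walk away gives 5. Proposed Accept is not best — profitable deviation exists. ✗
The seller (reservation value flexible), facing Offer low: Counter gives 8, Accept gives 7, Walk away gives -3. Proposed Counter is best. ✓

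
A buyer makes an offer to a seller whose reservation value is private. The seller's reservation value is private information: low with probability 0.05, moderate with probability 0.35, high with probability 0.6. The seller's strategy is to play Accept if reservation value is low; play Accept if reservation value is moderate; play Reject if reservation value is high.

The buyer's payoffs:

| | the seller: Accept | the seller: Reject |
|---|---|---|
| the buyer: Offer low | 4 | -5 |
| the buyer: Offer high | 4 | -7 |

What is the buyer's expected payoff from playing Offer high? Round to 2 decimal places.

-2.60

E[Offer high] = 0.05·4 + 0.35·4 + 0.6·(-7) = 0.2 + 1.4 + (-4.2) = -2.6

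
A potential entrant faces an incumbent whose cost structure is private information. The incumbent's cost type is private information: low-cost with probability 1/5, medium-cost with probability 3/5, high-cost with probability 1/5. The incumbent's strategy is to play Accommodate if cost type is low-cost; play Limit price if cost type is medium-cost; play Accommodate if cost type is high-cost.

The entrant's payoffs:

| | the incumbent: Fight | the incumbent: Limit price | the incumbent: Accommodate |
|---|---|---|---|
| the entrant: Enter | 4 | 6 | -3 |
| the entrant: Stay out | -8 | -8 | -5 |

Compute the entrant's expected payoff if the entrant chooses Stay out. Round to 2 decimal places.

-6.80

E[Stay out] = 1/5·(-5) + 3/5·(-8) + 1/5·(-5) = (-1) + (-24/5) + (-1) = -34/5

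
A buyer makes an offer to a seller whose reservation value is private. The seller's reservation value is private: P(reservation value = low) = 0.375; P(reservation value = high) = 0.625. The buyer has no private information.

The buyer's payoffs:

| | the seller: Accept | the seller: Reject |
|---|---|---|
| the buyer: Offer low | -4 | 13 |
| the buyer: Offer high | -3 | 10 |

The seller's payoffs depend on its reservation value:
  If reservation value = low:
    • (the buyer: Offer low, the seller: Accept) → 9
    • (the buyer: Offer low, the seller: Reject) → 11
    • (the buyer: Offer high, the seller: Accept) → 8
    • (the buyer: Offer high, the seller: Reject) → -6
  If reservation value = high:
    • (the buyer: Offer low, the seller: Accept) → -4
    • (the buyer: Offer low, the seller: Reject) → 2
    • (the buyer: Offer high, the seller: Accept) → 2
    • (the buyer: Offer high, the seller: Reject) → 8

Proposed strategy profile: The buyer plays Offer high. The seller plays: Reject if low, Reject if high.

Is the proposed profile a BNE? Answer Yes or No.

A profile is a BNE iff every type of every player is best-responding given beliefs about the other side.
The buyer plays Offer high: E[Offer high] = 0.375·(10) + 0.625·(10) = 10; E[Offer low] = 13. Not best-responding. ✗
The seller (reservation value low), facing Offer high: Accept gives 8, Reject gives -6. Proposed Reject is not best — profitable deviation exists. ✗
The seller (reservation value high), facing Offer high: Accept gives 2, Reject gives 8. Proposed Reject is best. ✓

No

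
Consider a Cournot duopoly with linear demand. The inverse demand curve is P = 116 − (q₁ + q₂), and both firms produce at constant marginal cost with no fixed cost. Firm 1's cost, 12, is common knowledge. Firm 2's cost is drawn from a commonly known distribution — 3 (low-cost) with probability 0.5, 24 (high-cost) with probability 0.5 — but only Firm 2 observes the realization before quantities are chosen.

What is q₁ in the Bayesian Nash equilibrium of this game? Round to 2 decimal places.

35.17

Type-c best response for Firm 2: q₂(c) = (116 − c)/2 − q₁/2.
Firm 1 maximizes expected profit; its first-order condition is 116 − 2q₁ − E[q₂] − 12 = 0.
Substituting E[q₂] and solving: E[c₂] = 13.5, so q₁ = (116 − 2·12 + 13.5)/3 = 35.1667.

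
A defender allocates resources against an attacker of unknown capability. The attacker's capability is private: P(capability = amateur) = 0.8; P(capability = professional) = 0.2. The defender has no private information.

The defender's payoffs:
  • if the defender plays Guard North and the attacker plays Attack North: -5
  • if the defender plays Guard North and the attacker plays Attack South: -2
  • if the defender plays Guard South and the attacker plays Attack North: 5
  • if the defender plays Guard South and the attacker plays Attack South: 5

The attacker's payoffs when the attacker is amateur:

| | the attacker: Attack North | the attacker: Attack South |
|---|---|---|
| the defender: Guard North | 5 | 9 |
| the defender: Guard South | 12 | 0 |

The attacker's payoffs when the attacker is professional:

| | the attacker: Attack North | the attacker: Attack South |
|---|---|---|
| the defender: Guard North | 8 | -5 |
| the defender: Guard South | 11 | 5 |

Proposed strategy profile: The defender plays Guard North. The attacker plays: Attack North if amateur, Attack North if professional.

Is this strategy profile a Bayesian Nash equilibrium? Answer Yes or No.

No

A profile is a BNE iff every type of every player is best-responding given beliefs about the other side.
The defender plays Guard North: E[Guard North] = 0.8·(-5) + 0.2·(-5) = -5; E[Guard South] = 5. Not best-responding. ✗
The attacker (capability amateur), facing Guard North: Attack North gives 5, Attack South gives 9. Proposed Attack North is not best — profitable deviation exists. ✗
The attacker (capability professional), facing Guard North: Attack North gives 8, Attack South gives -5. Proposed Attack North is best. ✓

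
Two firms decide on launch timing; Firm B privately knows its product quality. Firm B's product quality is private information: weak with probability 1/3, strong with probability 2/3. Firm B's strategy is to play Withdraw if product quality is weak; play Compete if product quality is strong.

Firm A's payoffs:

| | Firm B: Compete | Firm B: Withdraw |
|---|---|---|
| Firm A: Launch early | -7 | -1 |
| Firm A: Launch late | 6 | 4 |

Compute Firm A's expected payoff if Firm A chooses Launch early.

-5

Take the expectation over Firm B's product quality, weighting each type's action by its prior probability.
E[Launch early] = 1/3·(-1) + 2/3·(-7) = (-1/3) + (-14/3) = -5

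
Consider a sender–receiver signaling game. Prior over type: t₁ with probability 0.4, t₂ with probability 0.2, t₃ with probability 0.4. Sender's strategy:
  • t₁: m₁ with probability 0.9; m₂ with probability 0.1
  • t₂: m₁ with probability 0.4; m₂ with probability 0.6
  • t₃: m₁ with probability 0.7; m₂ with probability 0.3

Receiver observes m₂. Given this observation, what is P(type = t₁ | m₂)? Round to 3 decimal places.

0.143

Apply Bayes' rule using the sender's strategy as the likelihood.
P(m₂) = 0.4·0.1 + 0.2·0.6 + 0.4·0.3 = 0.28
P(t₁ | m₂) = (0.4·0.1) / 0.28 = 0.04 / 0.28 = 0.142857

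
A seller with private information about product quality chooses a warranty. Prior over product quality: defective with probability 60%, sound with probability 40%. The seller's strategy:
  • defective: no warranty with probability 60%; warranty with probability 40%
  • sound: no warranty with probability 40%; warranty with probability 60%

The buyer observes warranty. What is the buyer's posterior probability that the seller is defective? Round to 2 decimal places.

P(warranty) = 0.6·0.4 + 0.4·0.6 = 0.48
P(defective | warranty) = (0.6·0.4) / 0.48 = 0.24 / 0.48 = 0.5

0.50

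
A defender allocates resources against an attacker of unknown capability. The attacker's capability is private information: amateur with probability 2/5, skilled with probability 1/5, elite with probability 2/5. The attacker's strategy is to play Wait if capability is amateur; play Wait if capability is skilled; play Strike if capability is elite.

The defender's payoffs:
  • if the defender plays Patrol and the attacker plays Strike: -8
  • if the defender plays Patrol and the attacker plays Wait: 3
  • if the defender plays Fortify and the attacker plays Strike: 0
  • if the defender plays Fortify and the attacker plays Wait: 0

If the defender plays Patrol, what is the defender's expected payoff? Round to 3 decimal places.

-1.400

E[Patrol] = 2/5·3 + 1/5·3 + 2/5·(-8) = 6/5 + 3/5 + (-16/5) = -7/5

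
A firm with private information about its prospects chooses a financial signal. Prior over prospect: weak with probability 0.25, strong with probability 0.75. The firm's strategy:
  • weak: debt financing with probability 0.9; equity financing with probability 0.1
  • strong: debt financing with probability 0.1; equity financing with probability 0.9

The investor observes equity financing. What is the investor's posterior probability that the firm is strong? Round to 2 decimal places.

Apply Bayes' rule using the sender's strategy as the likelihood.
P(equity financing) = 0.25·0.1 + 0.75·0.9 = 0.7
P(strong | equity financing) = (0.75·0.9) / 0.7 = 0.675 / 0.7 = 0.964286

0.96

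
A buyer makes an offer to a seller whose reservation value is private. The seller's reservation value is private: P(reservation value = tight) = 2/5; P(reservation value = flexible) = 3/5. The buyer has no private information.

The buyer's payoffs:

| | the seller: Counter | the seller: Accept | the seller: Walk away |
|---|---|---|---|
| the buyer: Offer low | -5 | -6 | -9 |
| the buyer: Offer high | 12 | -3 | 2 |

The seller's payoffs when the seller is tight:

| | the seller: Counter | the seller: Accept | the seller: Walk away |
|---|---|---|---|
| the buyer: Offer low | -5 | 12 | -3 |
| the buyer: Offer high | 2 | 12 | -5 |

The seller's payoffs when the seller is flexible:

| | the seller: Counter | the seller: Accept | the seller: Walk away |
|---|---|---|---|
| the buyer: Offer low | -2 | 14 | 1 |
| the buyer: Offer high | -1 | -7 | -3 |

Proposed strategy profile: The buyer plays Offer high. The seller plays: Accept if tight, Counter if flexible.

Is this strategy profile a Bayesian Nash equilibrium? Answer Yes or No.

The buyer plays Offer high: E[Offer high] = 2/5·(-3) + 3/5·(12) = 6; E[Offer low] = -27/5. Best-responding. ✓
The seller (reservation value tight), facing Offer high: Counter gives 2, Accept gives 12, Walk away gives -5. Proposed Accept is best. ✓
The seller (reservation value flexible), facing Offer high: Counter gives -1, Accept gives -7, Walk away gives -3. Proposed Counter is best. ✓

Yes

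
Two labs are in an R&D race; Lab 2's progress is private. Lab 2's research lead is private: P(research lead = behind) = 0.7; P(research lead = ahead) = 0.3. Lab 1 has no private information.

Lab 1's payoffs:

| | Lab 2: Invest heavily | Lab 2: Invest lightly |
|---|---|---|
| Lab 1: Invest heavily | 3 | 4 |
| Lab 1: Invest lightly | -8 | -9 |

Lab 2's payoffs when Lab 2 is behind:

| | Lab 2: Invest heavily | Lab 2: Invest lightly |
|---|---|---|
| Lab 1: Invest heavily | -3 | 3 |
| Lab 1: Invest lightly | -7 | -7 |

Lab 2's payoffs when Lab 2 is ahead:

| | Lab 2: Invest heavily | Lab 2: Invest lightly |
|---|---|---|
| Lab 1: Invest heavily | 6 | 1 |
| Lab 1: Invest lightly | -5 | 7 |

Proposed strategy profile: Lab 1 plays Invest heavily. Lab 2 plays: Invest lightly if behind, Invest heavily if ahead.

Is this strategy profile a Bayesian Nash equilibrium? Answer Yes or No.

A profile is a BNE iff every type of every player is best-responding given beliefs about the other side.
Lab 1 plays Invest heavily: E[Invest heavily] = 0.7·(4) + 0.3·(3) = 3.7; E[Invest lightly] = -8.7. Best-responding. ✓
Lab 2 (research lead behind), facing Invest heavily: Invest heavily gives -3, Invest lightly gives 3. Proposed Invest lightly is best. ✓
Lab 2 (research lead ahead), facing Invest heavily: Invest heavily gives 6, Invest lightly gives 1. Proposed Invest heavily is best. ✓

Yes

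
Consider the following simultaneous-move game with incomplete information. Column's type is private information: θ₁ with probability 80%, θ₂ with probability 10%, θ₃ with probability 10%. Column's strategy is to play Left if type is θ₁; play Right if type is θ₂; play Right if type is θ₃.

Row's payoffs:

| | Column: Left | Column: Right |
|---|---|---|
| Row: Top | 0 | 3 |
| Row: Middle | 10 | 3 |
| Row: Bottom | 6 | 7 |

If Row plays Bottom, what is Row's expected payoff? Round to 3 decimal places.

Take the expectation over Column's type, weighting each type's action by its prior probability.
E[Bottom] = 0.8·6 + 0.1·7 + 0.1·7 = 4.8 + 0.7 + 0.7 = 6.2

6.200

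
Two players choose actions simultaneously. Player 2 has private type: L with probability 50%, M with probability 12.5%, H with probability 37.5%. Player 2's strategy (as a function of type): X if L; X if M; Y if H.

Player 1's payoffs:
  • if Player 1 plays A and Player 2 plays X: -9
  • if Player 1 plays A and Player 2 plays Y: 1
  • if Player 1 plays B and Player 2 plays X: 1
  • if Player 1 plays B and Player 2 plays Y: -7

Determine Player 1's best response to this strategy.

E[A] = 0.5·(-9) + 0.125·(-9) + 0.375·(1) = -5.25
E[B] = 0.5·(1) + 0.125·(1) + 0.375·(-7) = -2
Best response: B (-2 is the largest).

B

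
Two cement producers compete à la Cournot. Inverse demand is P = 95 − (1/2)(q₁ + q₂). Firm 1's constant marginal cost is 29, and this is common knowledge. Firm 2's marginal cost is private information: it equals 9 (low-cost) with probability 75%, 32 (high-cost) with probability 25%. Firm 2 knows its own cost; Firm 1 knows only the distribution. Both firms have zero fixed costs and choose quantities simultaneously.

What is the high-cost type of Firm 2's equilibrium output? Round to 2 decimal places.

45.75

Firm 2 with cost c maximizes (95 − (1/2)(q₁+q₂) − c)·q₂, giving q₂(c) = (95 − c − (1/2)q₁).
E[c₂] = 0.75·9 + 0.25·32 = 14.75
Firm 1's FOC against E[q₂] yields q₁ = (95 − 2·29 + E[c₂])/(3/2) = (95 − 58 + 14.75)/(3/2) = 34.5.
q₂(high-cost) = (95 − 32 − (1/2)·34.5) = 45.75.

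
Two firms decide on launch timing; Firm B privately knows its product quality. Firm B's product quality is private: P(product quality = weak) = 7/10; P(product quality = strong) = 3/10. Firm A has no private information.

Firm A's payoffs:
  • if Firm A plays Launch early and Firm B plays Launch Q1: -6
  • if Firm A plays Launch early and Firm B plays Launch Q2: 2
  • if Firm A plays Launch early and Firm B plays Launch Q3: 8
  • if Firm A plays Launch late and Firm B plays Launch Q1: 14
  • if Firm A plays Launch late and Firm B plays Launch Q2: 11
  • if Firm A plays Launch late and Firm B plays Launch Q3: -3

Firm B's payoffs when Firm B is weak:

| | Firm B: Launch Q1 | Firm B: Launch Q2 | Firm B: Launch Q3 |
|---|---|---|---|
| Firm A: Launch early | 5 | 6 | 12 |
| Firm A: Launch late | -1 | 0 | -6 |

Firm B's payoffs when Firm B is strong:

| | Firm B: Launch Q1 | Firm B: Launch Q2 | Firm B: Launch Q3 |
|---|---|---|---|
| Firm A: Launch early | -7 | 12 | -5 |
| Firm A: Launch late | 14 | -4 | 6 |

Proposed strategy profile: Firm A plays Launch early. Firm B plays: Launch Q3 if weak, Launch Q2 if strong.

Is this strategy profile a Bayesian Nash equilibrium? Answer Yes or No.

Yes

A profile is a BNE iff every type of every player is best-responding given beliefs about the other side.
Firm A plays Launch early: E[Launch early] = 7/10·(8) + 3/10·(2) = 31/5; E[Launch late] = 6/5. Best-responding. ✓
Firm B (product quality weak), facing Launch early: Launch Q1 gives 5, Launch Q2 gives 6, Launch Q3 gives 12. Proposed Launch Q3 is best. ✓
Firm B (product quality strong), facing Launch early: Launch Q1 gives -7, Launch Q2 gives 12, Launch Q3 gives -5. Proposed Launch Q2 is best. ✓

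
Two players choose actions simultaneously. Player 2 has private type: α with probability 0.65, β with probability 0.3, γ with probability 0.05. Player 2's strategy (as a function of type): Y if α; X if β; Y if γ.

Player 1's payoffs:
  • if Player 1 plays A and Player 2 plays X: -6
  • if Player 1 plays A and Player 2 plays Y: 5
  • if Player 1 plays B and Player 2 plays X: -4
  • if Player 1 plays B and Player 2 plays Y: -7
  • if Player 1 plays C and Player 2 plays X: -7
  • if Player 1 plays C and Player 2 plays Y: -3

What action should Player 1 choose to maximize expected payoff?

E[A] = 0.65·(5) + 0.3·(-6) + 0.05·(5) = 1.7
E[B] = 0.65·(-7) + 0.3·(-4) + 0.05·(-7) = -6.1
E[C] = 0.65·(-3) + 0.3·(-7) + 0.05·(-3) = -4.2
Best response: A (1.7 is the largest).

A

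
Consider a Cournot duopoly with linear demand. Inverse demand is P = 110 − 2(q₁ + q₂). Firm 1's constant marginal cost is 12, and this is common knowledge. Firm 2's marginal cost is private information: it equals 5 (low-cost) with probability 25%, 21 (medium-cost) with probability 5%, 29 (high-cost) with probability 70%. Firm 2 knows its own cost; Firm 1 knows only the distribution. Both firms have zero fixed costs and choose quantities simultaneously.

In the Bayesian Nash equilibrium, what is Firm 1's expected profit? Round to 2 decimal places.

655.22

Firm 2 with cost c maximizes (110 − 2(q₁+q₂) − c)·q₂, giving q₂(c) = (110 − c − 2q₁)/4.
E[c₂] = 0.25·5 + 0.05·21 + 0.7·29 = 22.6
Firm 1's FOC against E[q₂] yields q₁ = (110 − 2·12 + E[c₂])/6 = (110 − 24 + 22.6)/6 = 18.1.
E[P] = 110 − 2·(q₁ + E[q₂]) = 48.2; Firm 1's expected profit = (E[P] − 12)·q₁ = (48.2 − 12)·18.1 = 655.22.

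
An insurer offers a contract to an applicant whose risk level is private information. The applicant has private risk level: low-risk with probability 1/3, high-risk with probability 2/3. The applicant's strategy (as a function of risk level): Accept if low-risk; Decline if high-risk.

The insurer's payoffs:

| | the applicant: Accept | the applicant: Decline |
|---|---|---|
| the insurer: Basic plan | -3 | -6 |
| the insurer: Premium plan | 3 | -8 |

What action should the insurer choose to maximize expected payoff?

Premium plan

Compute the insurer's expected payoff for each action, taking the expectation over the applicant's type.
E[Basic plan] = 1/3·(-3) + 2/3·(-6) = -5
E[Premium plan] = 1/3·(3) + 2/3·(-8) = -13/3
Best response: Premium plan (-13/3 is the largest).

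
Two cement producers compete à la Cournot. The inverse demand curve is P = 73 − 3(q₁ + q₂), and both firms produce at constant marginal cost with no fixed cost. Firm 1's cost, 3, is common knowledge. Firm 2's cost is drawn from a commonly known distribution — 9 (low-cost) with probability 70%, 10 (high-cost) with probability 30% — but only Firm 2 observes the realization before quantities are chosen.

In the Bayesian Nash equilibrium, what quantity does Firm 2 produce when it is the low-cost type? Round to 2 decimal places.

Each type of Firm 2 best-responds to q₁; Firm 1 best-responds to the expected q₂ over Firm 2's types.
Firm 2 with cost c maximizes (73 − 3(q₁+q₂) − c)·q₂, giving q₂(c) = (73 − c − 3q₁)/6.
E[c₂] = 0.7·9 + 0.3·10 = 9.3
Firm 1's FOC against E[q₂] yields q₁ = (73 − 2·3 + E[c₂])/9 = (73 − 6 + 9.3)/9 = 8.47778.
q₂(low-cost) = (73 − 9 − 3·8.47778)/6 = 6.42778.

6.43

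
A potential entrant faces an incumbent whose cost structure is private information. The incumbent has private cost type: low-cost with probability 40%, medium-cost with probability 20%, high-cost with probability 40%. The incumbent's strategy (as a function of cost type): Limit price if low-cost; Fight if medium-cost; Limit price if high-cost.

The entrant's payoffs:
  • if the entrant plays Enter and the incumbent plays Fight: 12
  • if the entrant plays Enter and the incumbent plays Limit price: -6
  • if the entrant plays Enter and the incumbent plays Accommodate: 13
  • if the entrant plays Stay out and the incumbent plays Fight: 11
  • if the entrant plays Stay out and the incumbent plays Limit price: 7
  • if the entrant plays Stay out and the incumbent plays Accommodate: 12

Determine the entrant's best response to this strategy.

Stay out

E[Enter] = 0.4·(-6) + 0.2·(12) + 0.4·(-6) = -2.4
E[Stay out] = 0.4·(7) + 0.2·(11) + 0.4·(7) = 7.8
Best response: Stay out (7.8 is the largest).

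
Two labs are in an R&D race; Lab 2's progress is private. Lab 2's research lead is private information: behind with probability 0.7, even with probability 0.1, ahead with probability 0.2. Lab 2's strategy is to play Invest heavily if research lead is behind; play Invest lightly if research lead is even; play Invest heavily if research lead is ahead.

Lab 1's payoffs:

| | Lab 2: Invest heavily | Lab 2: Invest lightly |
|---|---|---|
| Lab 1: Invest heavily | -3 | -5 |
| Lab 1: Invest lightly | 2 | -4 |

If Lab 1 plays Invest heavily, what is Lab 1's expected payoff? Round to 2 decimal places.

-3.20

E[Invest heavily] = 0.7·(-3) + 0.1·(-5) + 0.2·(-3) = (-2.1) + (-0.5) + (-0.6) = -3.2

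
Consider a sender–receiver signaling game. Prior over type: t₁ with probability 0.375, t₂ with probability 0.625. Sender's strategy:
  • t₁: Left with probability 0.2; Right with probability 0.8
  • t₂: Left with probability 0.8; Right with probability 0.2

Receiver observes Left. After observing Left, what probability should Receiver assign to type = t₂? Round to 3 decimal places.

P(Left) = 0.375·0.2 + 0.625·0.8 = 0.575
P(t₂ | Left) = (0.625·0.8) / 0.575 = 0.5 / 0.575 = 0.869565

0.870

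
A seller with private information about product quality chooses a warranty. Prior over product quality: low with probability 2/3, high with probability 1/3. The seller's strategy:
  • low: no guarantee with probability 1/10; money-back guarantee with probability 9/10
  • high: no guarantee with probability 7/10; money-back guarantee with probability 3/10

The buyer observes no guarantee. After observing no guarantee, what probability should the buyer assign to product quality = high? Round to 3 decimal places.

0.778

P(no guarantee) = (2/3)·(1/10) + (1/3)·(7/10) = 3/10
P(high | no guarantee) = ((1/3)·(7/10)) / (3/10) = (7/30) / (3/10) = 7/9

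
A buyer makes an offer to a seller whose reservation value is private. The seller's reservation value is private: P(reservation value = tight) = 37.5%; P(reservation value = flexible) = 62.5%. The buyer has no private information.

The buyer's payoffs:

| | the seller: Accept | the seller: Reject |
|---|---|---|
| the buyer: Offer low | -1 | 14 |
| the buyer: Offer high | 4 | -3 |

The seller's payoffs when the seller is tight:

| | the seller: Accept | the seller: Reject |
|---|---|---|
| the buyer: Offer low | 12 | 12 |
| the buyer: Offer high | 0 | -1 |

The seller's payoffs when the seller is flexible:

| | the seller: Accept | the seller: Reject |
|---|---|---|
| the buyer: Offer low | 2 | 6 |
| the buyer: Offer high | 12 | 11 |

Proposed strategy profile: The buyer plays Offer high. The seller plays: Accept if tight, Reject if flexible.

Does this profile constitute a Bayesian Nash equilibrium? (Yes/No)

No

The buyer plays Offer high: E[Offer high] = 0.375·(4) + 0.625·(-3) = -0.375; E[Offer low] = 8.375. Not best-responding. ✗
The seller (reservation value tight), facing Offer high: Accept gives 0, Reject gives -1. Proposed Accept is best. ✓
The seller (reservation value flexible), facing Offer high: Accept gives 12, Reject gives 11. Proposed Reject is not best — profitable deviation exists. ✗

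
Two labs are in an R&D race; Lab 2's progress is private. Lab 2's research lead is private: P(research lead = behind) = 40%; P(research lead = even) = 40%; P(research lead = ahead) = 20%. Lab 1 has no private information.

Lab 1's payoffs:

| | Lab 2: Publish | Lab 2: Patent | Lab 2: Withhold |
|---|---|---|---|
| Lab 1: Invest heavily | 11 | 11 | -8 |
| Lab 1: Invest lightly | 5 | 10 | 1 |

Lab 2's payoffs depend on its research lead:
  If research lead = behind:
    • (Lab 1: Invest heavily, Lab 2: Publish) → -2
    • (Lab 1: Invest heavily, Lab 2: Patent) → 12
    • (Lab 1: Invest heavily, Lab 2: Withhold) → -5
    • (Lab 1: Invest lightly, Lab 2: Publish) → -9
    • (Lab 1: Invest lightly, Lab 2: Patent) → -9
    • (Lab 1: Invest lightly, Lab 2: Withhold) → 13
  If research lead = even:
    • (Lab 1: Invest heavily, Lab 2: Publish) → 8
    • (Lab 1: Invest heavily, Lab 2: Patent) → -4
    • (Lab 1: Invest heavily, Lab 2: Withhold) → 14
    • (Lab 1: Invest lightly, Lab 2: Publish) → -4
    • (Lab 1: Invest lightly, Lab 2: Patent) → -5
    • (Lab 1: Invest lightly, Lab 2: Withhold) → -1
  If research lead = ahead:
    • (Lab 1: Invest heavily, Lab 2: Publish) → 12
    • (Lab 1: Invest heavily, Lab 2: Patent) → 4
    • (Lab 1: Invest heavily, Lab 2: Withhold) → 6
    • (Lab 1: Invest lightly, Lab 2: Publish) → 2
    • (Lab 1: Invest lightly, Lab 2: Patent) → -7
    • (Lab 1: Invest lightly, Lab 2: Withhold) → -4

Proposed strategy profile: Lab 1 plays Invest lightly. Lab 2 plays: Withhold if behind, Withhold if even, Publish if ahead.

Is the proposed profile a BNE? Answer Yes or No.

Lab 1 plays Invest lightly: E[Invest lightly] = 0.4·(1) + 0.4·(1) + 0.2·(5) = 1.8; E[Invest heavily] = -4.2. Best-responding. ✓
Lab 2 (research lead behind), facing Invest lightly: Publish gives -9, Patent gives -9, Withhold gives 13. Proposed Withhold is best. ✓
Lab 2 (research lead even), facing Invest lightly: Publish gives -4, Patent gives -5, Withhold gives -1. Proposed Withhold is best. ✓
Lab 2 (research lead ahead), facing Invest lightly: Publish gives 2, Patent gives -7, Withhold gives -4. Proposed Publish is best. ✓

Yes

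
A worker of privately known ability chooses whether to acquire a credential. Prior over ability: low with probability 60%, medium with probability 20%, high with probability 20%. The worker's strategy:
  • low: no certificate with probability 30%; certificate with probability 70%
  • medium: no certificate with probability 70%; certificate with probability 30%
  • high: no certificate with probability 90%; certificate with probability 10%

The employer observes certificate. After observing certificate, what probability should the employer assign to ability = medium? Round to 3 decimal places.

P(certificate) = 0.6·0.7 + 0.2·0.3 + 0.2·0.1 = 0.5
P(medium | certificate) = (0.2·0.3) / 0.5 = 0.06 / 0.5 = 0.12

0.120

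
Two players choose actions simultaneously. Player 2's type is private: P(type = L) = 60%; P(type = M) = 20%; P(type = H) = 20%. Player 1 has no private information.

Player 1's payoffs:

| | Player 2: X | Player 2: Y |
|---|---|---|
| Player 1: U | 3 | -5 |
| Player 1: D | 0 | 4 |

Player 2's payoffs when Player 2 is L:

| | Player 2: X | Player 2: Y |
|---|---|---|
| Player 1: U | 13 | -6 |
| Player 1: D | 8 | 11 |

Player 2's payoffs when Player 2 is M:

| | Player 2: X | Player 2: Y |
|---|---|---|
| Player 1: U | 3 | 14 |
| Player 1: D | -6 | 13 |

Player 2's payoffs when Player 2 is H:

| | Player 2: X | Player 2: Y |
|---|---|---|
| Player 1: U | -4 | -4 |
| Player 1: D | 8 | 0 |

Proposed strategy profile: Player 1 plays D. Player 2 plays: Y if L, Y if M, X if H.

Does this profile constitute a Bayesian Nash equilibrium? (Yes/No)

A profile is a BNE iff every type of every player is best-responding given beliefs about the other side.
Player 1 plays D: E[D] = 0.6·(4) + 0.2·(4) + 0.2·(0) = 3.2; E[U] = -3.4. Best-responding. ✓
Player 2 (type L), facing D: X gives 8, Y gives 11. Proposed Y is best. ✓
Player 2 (type M), facing D: X gives -6, Y gives 13. Proposed Y is best. ✓
Player 2 (type H), facing D: X gives 8, Y gives 0. Proposed X is best. ✓

Yes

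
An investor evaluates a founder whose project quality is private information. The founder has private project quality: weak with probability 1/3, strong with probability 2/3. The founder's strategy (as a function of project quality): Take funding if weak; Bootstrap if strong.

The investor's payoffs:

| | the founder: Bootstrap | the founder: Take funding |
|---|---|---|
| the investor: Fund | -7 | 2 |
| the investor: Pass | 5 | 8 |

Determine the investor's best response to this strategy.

Pass

E[Fund] = 1/3·(2) + 2/3·(-7) = -4
E[Pass] = 1/3·(8) + 2/3·(5) = 6
Best response: Pass (6 is the largest).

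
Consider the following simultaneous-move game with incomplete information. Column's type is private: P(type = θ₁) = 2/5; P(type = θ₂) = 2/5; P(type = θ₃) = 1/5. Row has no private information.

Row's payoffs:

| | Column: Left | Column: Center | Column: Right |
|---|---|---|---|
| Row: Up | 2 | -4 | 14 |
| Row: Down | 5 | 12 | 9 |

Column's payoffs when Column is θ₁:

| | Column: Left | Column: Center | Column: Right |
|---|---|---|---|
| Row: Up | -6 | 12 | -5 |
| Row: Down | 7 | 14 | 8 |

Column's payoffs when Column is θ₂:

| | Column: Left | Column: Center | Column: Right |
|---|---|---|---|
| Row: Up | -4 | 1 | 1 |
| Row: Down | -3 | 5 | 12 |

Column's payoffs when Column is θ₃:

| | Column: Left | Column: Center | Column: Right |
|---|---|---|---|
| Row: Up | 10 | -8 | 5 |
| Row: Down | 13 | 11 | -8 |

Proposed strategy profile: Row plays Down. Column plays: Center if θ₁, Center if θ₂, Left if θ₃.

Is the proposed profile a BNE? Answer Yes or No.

Row plays Down: E[Down] = 2/5·(12) + 2/5·(12) + 1/5·(5) = 53/5; E[Up] = -14/5. Best-responding. ✓
Column (type θ₁), facing Down: Left gives 7, Center gives 14, Right gives 8. Proposed Center is best. ✓
Column (type θ₂), facing Down: Left gives -3, Center gives 5, Right gives 12. Proposed Center is not best — profitable deviation exists. ✗
Column (type θ₃), facing Down: Left gives 13, Center gives 11, Right gives -8. Proposed Left is best. ✓

No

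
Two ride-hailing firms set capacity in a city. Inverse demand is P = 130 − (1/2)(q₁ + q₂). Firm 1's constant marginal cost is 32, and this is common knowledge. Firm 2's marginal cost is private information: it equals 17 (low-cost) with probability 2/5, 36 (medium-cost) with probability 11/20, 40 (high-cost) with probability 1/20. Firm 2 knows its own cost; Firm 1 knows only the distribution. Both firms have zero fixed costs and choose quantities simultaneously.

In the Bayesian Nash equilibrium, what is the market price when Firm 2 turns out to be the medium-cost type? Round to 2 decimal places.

67.23

Type-c best response for Firm 2: q₂(c) = (130 − c) − q₁/2.
Firm 1 maximizes expected profit; its first-order condition is 130 − q₁ − (1/2)E[q₂] − 32 = 0.
Substituting E[q₂] and solving: E[c₂] = 28.6, so q₁ = (130 − 2·32 + 28.6)/(3/2) = 63.0667.
q₂(medium-cost) = 62.4667, so P = 130 − (1/2)·(63.0667 + 62.4667) = 67.2333.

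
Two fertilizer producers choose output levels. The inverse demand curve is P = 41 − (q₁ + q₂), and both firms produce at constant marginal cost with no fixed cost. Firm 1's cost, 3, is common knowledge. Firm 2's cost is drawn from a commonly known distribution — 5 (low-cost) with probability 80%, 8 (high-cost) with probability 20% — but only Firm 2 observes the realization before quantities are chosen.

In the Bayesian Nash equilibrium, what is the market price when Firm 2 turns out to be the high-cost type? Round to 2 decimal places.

17.73

Firm 2 with cost c maximizes (41 − (q₁+q₂) − c)·q₂, giving q₂(c) = (41 − c − q₁)/2.
E[c₂] = 0.8·5 + 0.2·8 = 5.6
Firm 1's FOC against E[q₂] yields q₁ = (41 − 2·3 + E[c₂])/3 = (41 − 6 + 5.6)/3 = 13.5333.
q₂(high-cost) = 9.73333, so P = 41 − (13.5333 + 9.73333) = 17.7333.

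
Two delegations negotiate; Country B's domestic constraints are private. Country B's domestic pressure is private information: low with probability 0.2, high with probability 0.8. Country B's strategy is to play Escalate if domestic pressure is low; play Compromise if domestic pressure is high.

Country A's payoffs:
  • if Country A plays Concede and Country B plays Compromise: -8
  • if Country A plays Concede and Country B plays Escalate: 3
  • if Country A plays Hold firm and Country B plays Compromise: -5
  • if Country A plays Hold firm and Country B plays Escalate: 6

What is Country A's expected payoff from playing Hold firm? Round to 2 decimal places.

Take the expectation over Country B's domestic pressure, weighting each type's action by its prior probability.
E[Hold firm] = 0.2·6 + 0.8·(-5) = 1.2 + (-4) = -2.8

-2.80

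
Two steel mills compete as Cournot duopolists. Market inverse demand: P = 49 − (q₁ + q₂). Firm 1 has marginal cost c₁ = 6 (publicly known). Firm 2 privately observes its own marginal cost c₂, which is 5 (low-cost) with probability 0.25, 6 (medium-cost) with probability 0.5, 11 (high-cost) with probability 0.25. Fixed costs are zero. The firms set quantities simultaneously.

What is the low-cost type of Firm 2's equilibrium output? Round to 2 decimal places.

14.67

Type-c best response for Firm 2: q₂(c) = (49 − c)/2 − q₁/2.
Firm 1 maximizes expected profit; its first-order condition is 49 − 2q₁ − E[q₂] − 6 = 0.
Substituting E[q₂] and solving: E[c₂] = 7, so q₁ = (49 − 2·6 + 7)/3 = 14.6667.
q₂(low-cost) = (49 − 5 − 14.6667)/2 = 14.6667.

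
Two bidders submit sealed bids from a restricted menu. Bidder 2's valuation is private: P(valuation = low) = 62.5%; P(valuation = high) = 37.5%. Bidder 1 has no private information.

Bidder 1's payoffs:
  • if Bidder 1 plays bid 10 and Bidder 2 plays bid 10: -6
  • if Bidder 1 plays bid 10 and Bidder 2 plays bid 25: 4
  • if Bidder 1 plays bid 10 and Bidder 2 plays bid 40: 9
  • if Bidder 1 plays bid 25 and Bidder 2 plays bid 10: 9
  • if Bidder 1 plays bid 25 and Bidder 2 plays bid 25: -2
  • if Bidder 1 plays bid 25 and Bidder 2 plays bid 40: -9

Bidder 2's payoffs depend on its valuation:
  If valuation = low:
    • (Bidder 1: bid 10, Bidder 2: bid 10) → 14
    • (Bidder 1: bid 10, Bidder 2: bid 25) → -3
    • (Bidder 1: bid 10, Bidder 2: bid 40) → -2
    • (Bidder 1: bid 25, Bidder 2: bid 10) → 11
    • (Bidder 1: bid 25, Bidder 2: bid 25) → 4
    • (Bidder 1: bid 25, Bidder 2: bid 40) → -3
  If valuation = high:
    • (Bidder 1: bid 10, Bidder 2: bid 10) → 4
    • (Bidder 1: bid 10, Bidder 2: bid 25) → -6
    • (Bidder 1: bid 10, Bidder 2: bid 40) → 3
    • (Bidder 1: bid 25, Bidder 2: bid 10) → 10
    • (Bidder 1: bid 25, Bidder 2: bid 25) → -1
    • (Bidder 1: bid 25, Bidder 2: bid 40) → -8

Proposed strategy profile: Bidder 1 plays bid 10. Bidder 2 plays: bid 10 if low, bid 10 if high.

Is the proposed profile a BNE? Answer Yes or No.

No

Bidder 1 plays bid 10: E[bid 10] = 0.625·(-6) + 0.375·(-6) = -6; E[bid 25] = 9. Not best-responding. ✗
Bidder 2 (valuation low), facing bid 10: bid 10 gives 14, bid 25 gives -3, bid 40 gives -2. Proposed bid 10 is best. ✓
Bidder 2 (valuation high), facing bid 10: bid 10 gives 4, bid 25 gives -6, bid 40 gives 3. Proposed bid 10 is best. ✓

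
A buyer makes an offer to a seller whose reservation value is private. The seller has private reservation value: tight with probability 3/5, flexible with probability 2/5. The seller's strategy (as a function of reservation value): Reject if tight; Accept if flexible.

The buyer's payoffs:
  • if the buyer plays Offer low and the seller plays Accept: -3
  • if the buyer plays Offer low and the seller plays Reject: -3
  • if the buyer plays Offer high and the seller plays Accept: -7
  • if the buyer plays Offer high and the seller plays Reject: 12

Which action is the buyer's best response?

E[Offer low] = 3/5·(-3) + 2/5·(-3) = -3
E[Offer high] = 3/5·(12) + 2/5·(-7) = 22/5
Best response: Offer high (22/5 is the largest).

Offer high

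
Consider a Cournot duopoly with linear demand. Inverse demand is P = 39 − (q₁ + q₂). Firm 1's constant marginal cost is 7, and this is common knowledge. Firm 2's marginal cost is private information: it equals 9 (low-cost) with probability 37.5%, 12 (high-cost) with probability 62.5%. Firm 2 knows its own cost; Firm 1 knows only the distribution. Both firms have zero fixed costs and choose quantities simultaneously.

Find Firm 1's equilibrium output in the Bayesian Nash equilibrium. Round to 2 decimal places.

Type-c best response for Firm 2: q₂(c) = (39 − c)/2 − q₁/2.
Firm 1 maximizes expected profit; its first-order condition is 39 − 2q₁ − E[q₂] − 7 = 0.
Substituting E[q₂] and solving: E[c₂] = 10.875, so q₁ = (39 − 2·7 + 10.875)/3 = 11.9583.

11.96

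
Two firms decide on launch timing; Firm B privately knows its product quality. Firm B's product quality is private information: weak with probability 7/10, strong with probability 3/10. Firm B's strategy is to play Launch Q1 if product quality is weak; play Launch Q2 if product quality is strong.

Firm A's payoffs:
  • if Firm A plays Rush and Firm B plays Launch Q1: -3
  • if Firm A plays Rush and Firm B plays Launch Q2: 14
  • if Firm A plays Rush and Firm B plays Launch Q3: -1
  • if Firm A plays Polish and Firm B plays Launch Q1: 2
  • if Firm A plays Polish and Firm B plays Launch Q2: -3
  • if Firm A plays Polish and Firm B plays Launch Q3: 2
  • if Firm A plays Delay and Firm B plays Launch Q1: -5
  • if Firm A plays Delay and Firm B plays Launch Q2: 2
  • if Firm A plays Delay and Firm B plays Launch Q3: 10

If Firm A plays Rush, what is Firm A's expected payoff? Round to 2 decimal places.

Take the expectation over Firm B's product quality, weighting each type's action by its prior probability.
E[Rush] = 7/10·(-3) + 3/10·14 = (-21/10) + 21/5 = 21/10

2.10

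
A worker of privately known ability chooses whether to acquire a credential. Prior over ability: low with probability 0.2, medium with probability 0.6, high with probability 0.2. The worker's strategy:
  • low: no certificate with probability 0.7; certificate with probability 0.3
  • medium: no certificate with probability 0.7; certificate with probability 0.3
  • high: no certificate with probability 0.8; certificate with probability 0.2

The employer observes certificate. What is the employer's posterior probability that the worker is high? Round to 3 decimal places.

P(certificate) = 0.2·0.3 + 0.6·0.3 + 0.2·0.2 = 0.28
P(high | certificate) = (0.2·0.2) / 0.28 = 0.04 / 0.28 = 0.142857

0.143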